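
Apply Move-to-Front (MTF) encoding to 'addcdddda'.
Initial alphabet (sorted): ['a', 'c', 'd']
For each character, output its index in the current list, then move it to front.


MTF encoding:
'a': index 0 in ['a', 'c', 'd'] -> ['a', 'c', 'd']
'd': index 2 in ['a', 'c', 'd'] -> ['d', 'a', 'c']
'd': index 0 in ['d', 'a', 'c'] -> ['d', 'a', 'c']
'c': index 2 in ['d', 'a', 'c'] -> ['c', 'd', 'a']
'd': index 1 in ['c', 'd', 'a'] -> ['d', 'c', 'a']
'd': index 0 in ['d', 'c', 'a'] -> ['d', 'c', 'a']
'd': index 0 in ['d', 'c', 'a'] -> ['d', 'c', 'a']
'd': index 0 in ['d', 'c', 'a'] -> ['d', 'c', 'a']
'a': index 2 in ['d', 'c', 'a'] -> ['a', 'd', 'c']


Output: [0, 2, 0, 2, 1, 0, 0, 0, 2]


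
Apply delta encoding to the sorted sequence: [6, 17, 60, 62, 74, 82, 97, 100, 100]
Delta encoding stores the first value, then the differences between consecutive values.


First value: 6
Deltas:
  17 - 6 = 11
  60 - 17 = 43
  62 - 60 = 2
  74 - 62 = 12
  82 - 74 = 8
  97 - 82 = 15
  100 - 97 = 3
  100 - 100 = 0


Delta encoded: [6, 11, 43, 2, 12, 8, 15, 3, 0]


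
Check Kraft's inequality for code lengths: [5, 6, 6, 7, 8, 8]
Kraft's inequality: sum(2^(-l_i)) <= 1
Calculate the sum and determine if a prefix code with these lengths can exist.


Sum = 2^(-5) + 2^(-6) + 2^(-6) + 2^(-7) + 2^(-8) + 2^(-8)
    = 0.03125 + 0.015625 + 0.015625 + 0.0078125 + 0.00390625 + 0.00390625
    = 20/256 = 0.078125
Since 0.078125 <= 1, Kraft's inequality IS satisfied.
A prefix code with these lengths CAN exist.

Kraft sum = 0.078125. Satisfied.


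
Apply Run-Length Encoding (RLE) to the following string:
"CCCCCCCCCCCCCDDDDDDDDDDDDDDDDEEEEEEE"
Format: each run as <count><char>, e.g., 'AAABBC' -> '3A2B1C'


Scanning runs left to right:
  i=0: run of 'C' x 13 -> '13C'
  i=13: run of 'D' x 16 -> '16D'
  i=29: run of 'E' x 7 -> '7E'

RLE = 13C16D7E


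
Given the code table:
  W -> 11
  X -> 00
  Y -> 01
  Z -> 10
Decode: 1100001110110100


Decoding:
11 -> W
00 -> X
00 -> X
11 -> W
10 -> Z
11 -> W
01 -> Y
00 -> X


Result: WXXWZWYX


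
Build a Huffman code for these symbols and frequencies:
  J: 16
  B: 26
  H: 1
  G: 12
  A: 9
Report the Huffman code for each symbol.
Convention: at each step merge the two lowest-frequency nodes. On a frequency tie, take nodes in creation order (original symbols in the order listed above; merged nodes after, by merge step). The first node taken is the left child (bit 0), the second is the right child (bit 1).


Huffman tree construction:
Step 1: Merge H(1) + A(9) = 10
Step 2: Merge (H+A)(10) + G(12) = 22
Step 3: Merge J(16) + ((H+A)+G)(22) = 38
Step 4: Merge B(26) + (J+((H+A)+G))(38) = 64
Read each symbol's code off the tree from the root (left child = 0, right child = 1).

Codes:
  J: 10 (length 2)
  B: 0 (length 1)
  H: 1100 (length 4)
  G: 111 (length 3)
  A: 1101 (length 4)
Average code length: 134/64 = 2.0938 bits/symbol


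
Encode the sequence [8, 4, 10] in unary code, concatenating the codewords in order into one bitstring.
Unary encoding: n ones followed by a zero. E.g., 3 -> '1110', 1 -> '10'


Encode each number as n ones followed by a terminating 0:
  8 -> 111111110 (9 bits)
  4 -> 11110 (5 bits)
  10 -> 11111111110 (11 bits)
Total length = 9 + 5 + 11 = 25 bits.

Unary([8, 4, 10]) = 1111111101111011111111110 (25 bits)


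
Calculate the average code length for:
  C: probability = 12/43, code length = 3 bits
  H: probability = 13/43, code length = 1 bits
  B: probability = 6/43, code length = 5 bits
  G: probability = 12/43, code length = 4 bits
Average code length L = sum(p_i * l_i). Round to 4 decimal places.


Weighted contributions p_i * l_i:
  C: (12/43) * 3 = 36/43
  H: (13/43) * 1 = 13/43
  B: (6/43) * 5 = 30/43
  G: (12/43) * 4 = 48/43
Sum = (36 + 13 + 30 + 48)/43 = 127/43

L = 127/43 = 2.9535 bits/symbol


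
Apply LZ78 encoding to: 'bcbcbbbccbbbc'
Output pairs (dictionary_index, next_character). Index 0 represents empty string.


LZ78 encoding steps:
Dictionary: {0: ''}
Step 1: w='' (idx 0), next='b' -> output (0, 'b'), add 'b' as idx 1
Step 2: w='' (idx 0), next='c' -> output (0, 'c'), add 'c' as idx 2
Step 3: w='b' (idx 1), next='c' -> output (1, 'c'), add 'bc' as idx 3
Step 4: w='b' (idx 1), next='b' -> output (1, 'b'), add 'bb' as idx 4
Step 5: w='bc' (idx 3), next='c' -> output (3, 'c'), add 'bcc' as idx 5
Step 6: w='bb' (idx 4), next='b' -> output (4, 'b'), add 'bbb' as idx 6
Step 7: w='c' (idx 2), end of input -> output (2, '')


Encoded: [(0, 'b'), (0, 'c'), (1, 'c'), (1, 'b'), (3, 'c'), (4, 'b'), (2, '')]


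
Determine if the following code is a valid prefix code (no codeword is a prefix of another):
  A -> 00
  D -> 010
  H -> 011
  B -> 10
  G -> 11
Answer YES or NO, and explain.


Checking each pair (does one codeword prefix another?):
  A='00' vs D='010': no prefix
  A='00' vs H='011': no prefix
  A='00' vs B='10': no prefix
  A='00' vs G='11': no prefix
  D='010' vs A='00': no prefix
  D='010' vs H='011': no prefix
  D='010' vs B='10': no prefix
  D='010' vs G='11': no prefix
  H='011' vs A='00': no prefix
  H='011' vs D='010': no prefix
  H='011' vs B='10': no prefix
  H='011' vs G='11': no prefix
  B='10' vs A='00': no prefix
  B='10' vs D='010': no prefix
  B='10' vs H='011': no prefix
  B='10' vs G='11': no prefix
  G='11' vs A='00': no prefix
  G='11' vs D='010': no prefix
  G='11' vs H='011': no prefix
  G='11' vs B='10': no prefix
No violation found over all pairs.

YES -- this is a valid prefix code. No codeword is a prefix of any other codeword.


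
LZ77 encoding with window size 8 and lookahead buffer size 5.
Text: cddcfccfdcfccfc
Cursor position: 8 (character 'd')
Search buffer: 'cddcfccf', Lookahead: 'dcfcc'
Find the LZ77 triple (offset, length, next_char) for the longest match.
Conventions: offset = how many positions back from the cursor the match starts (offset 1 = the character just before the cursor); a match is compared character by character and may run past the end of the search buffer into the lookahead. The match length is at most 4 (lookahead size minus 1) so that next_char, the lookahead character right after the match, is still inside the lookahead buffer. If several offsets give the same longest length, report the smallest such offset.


Try each offset into the search buffer:
  offset=1 (pos 7, char 'f'): match length 0
  offset=2 (pos 6, char 'c'): match length 0
  offset=3 (pos 5, char 'c'): match length 0
  offset=4 (pos 4, char 'f'): match length 0
  offset=5 (pos 3, char 'c'): match length 0
  offset=6 (pos 2, char 'd'): match length 4
  offset=7 (pos 1, char 'd'): match length 1
  offset=8 (pos 0, char 'c'): match length 0
Longest match has length 4 at offset 6.
next_char = character at position 8 + 4 = 12 -> 'c'

Best match: offset=6, length=4 (matching 'dcfc' starting at position 2)
LZ77 triple: (6, 4, 'c')


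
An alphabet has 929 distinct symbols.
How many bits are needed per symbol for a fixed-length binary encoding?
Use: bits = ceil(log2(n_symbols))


log2(929) = 9.8595
Bracket: 2^9 = 512 < 929 <= 2^10 = 1024
So ceil(log2(929)) = 10

bits = ceil(log2(929)) = ceil(9.8595) = 10 bits


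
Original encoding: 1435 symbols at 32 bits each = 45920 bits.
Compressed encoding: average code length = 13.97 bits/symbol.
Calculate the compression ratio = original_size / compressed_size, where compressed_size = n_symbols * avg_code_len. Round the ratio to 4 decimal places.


original_size = n_symbols * orig_bits = 1435 * 32 = 45920 bits
compressed_size = n_symbols * avg_code_len = 1435 * 13.97 = 20046.95 bits
ratio = original_size / compressed_size = 45920 / 20046.95 = 2.2906

Compression ratio = 2.2906


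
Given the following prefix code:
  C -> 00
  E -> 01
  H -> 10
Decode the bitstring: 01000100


Decoding step by step:
Bits 01 -> E
Bits 00 -> C
Bits 01 -> E
Bits 00 -> C


Decoded message: ECEC


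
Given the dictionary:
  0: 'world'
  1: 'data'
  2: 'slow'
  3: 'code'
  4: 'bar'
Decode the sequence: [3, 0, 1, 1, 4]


Look up each index in the dictionary:
  3 -> 'code'
  0 -> 'world'
  1 -> 'data'
  1 -> 'data'
  4 -> 'bar'

Decoded: "code world data data bar"


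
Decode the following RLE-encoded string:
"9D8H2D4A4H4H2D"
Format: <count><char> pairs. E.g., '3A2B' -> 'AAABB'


Expanding each <count><char> pair:
  9D -> 'DDDDDDDDD'
  8H -> 'HHHHHHHH'
  2D -> 'DD'
  4A -> 'AAAA'
  4H -> 'HHHH'
  4H -> 'HHHH'
  2D -> 'DD'

Decoded = DDDDDDDDDHHHHHHHHDDAAAAHHHHHHHHDD


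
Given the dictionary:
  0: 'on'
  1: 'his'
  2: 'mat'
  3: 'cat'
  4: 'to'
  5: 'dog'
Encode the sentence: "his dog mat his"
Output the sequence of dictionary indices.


Look up each word in the dictionary:
  'his' -> 1
  'dog' -> 5
  'mat' -> 2
  'his' -> 1

Encoded: [1, 5, 2, 1]


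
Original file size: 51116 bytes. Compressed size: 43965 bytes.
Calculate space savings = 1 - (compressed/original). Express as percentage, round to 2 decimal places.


ratio = compressed/original = 43965/51116 = 0.860103
savings = 1 - ratio = 1 - 0.860103 = 0.139897
as a percentage: 0.139897 * 100 = 13.99%

Space savings = 1 - 43965/51116 = 13.99%


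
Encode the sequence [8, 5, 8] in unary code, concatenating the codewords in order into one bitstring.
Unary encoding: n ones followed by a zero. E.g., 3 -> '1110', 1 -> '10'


Encode each number as n ones followed by a terminating 0:
  8 -> 111111110 (9 bits)
  5 -> 111110 (6 bits)
  8 -> 111111110 (9 bits)
Total length = 9 + 6 + 9 = 24 bits.

Unary([8, 5, 8]) = 111111110111110111111110 (24 bits)


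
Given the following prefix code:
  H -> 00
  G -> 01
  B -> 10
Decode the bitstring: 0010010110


Decoding step by step:
Bits 00 -> H
Bits 10 -> B
Bits 01 -> G
Bits 01 -> G
Bits 10 -> B


Decoded message: HBGGB


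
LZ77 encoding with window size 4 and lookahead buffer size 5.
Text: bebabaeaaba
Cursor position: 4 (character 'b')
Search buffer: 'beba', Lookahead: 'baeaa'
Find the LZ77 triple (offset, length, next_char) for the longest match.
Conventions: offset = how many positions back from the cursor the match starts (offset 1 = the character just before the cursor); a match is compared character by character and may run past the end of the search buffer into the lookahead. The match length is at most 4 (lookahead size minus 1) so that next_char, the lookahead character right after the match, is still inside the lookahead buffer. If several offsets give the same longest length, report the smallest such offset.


Try each offset into the search buffer:
  offset=1 (pos 3, char 'a'): match length 0
  offset=2 (pos 2, char 'b'): match length 2
  offset=3 (pos 1, char 'e'): match length 0
  offset=4 (pos 0, char 'b'): match length 1
Longest match has length 2 at offset 2.
next_char = character at position 4 + 2 = 6 -> 'e'

Best match: offset=2, length=2 (matching 'ba' starting at position 2)
LZ77 triple: (2, 2, 'e')


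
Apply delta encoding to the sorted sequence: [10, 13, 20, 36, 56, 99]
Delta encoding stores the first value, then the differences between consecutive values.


First value: 10
Deltas:
  13 - 10 = 3
  20 - 13 = 7
  36 - 20 = 16
  56 - 36 = 20
  99 - 56 = 43


Delta encoded: [10, 3, 7, 16, 20, 43]


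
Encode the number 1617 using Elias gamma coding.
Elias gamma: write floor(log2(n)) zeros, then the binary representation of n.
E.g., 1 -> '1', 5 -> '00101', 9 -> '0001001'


num_bits = floor(log2(1617)) + 1 = 11
leading_zeros = num_bits - 1 = 10
binary(1617) = 11001010001

Elias gamma(1617) = '0000000000' + '11001010001' = 000000000011001010001 (21 bits)


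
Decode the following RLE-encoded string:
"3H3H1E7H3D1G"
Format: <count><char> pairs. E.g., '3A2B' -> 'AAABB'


Expanding each <count><char> pair:
  3H -> 'HHH'
  3H -> 'HHH'
  1E -> 'E'
  7H -> 'HHHHHHH'
  3D -> 'DDD'
  1G -> 'G'

Decoded = HHHHHHEHHHHHHHDDDG


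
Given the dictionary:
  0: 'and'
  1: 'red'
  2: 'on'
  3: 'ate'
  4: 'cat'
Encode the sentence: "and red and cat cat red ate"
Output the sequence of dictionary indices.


Look up each word in the dictionary:
  'and' -> 0
  'red' -> 1
  'and' -> 0
  'cat' -> 4
  'cat' -> 4
  'red' -> 1
  'ate' -> 3

Encoded: [0, 1, 0, 4, 4, 1, 3]


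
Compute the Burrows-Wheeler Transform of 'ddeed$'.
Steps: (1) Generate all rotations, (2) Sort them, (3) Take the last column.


Rotations (sorted):
  0: $ddeed -> last char: d
  1: d$ddee -> last char: e
  2: ddeed$ -> last char: $
  3: deed$d -> last char: d
  4: ed$dde -> last char: e
  5: eed$dd -> last char: d


BWT = de$ded


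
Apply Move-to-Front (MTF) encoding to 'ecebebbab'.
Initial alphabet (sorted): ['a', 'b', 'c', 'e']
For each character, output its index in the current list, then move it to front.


MTF encoding:
'e': index 3 in ['a', 'b', 'c', 'e'] -> ['e', 'a', 'b', 'c']
'c': index 3 in ['e', 'a', 'b', 'c'] -> ['c', 'e', 'a', 'b']
'e': index 1 in ['c', 'e', 'a', 'b'] -> ['e', 'c', 'a', 'b']
'b': index 3 in ['e', 'c', 'a', 'b'] -> ['b', 'e', 'c', 'a']
'e': index 1 in ['b', 'e', 'c', 'a'] -> ['e', 'b', 'c', 'a']
'b': index 1 in ['e', 'b', 'c', 'a'] -> ['b', 'e', 'c', 'a']
'b': index 0 in ['b', 'e', 'c', 'a'] -> ['b', 'e', 'c', 'a']
'a': index 3 in ['b', 'e', 'c', 'a'] -> ['a', 'b', 'e', 'c']
'b': index 1 in ['a', 'b', 'e', 'c'] -> ['b', 'a', 'e', 'c']


Output: [3, 3, 1, 3, 1, 1, 0, 3, 1]


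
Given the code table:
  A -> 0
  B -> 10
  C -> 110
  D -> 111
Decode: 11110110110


Decoding:
111 -> D
10 -> B
110 -> C
110 -> C


Result: DBCC


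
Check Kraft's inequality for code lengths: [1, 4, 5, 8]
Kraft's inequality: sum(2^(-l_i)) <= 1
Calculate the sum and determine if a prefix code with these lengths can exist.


Sum = 2^(-1) + 2^(-4) + 2^(-5) + 2^(-8)
    = 0.5 + 0.0625 + 0.03125 + 0.00390625
    = 153/256 = 0.59765625
Since 0.59765625 <= 1, Kraft's inequality IS satisfied.
A prefix code with these lengths CAN exist.

Kraft sum = 0.59765625. Satisfied.


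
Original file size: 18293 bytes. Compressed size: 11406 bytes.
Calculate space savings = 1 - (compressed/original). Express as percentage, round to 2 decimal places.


ratio = compressed/original = 11406/18293 = 0.623517
savings = 1 - ratio = 1 - 0.623517 = 0.376483
as a percentage: 0.376483 * 100 = 37.65%

Space savings = 1 - 11406/18293 = 37.65%


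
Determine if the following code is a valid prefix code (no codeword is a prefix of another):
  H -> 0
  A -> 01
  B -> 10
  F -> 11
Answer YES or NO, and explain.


Checking each pair (does one codeword prefix another?):
  H='0' vs A='01': prefix -- VIOLATION

NO -- this is NOT a valid prefix code. H (0) is a prefix of A (01).


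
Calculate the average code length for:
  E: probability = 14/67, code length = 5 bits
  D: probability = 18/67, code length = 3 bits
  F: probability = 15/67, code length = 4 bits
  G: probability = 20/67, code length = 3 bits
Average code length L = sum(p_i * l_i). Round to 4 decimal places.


Weighted contributions p_i * l_i:
  E: (14/67) * 5 = 70/67
  D: (18/67) * 3 = 54/67
  F: (15/67) * 4 = 60/67
  G: (20/67) * 3 = 60/67
Sum = (70 + 54 + 60 + 60)/67 = 244/67

L = 244/67 = 3.6418 bits/symbol


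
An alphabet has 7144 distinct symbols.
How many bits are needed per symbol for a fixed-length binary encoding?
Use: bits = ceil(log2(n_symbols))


log2(7144) = 12.8025
Bracket: 2^12 = 4096 < 7144 <= 2^13 = 8192
So ceil(log2(7144)) = 13

bits = ceil(log2(7144)) = ceil(12.8025) = 13 bits


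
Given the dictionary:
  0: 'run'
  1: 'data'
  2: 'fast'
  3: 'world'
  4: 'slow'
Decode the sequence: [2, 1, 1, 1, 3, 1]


Look up each index in the dictionary:
  2 -> 'fast'
  1 -> 'data'
  1 -> 'data'
  1 -> 'data'
  3 -> 'world'
  1 -> 'data'

Decoded: "fast data data data world data"


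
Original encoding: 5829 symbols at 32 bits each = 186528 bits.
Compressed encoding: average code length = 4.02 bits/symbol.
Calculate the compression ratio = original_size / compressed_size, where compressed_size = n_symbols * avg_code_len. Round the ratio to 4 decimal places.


original_size = n_symbols * orig_bits = 5829 * 32 = 186528 bits
compressed_size = n_symbols * avg_code_len = 5829 * 4.02 = 23432.58 bits
ratio = original_size / compressed_size = 186528 / 23432.58 = 7.9602

Compression ratio = 7.9602


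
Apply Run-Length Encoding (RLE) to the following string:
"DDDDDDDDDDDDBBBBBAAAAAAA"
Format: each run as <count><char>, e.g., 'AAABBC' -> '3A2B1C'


Scanning runs left to right:
  i=0: run of 'D' x 12 -> '12D'
  i=12: run of 'B' x 5 -> '5B'
  i=17: run of 'A' x 7 -> '7A'

RLE = 12D5B7A


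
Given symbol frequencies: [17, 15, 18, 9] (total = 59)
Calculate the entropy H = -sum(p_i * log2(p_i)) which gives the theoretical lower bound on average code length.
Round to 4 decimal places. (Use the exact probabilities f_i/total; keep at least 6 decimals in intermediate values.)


Per-symbol terms -p_i * log2(p_i) with p_i = f_i/59:
  p = 17/59 = 0.288136: log2(p) = -1.795180, -p*log2(p) = 0.517255
  p = 15/59 = 0.254237: log2(p) = -1.975752, -p*log2(p) = 0.502310
  p = 18/59 = 0.305085: log2(p) = -1.712718, -p*log2(p) = 0.522524
  p = 9/59 = 0.152542: log2(p) = -2.712718, -p*log2(p) = 0.413804
H = 0.517255 + 0.502310 + 0.522524 + 0.413804 = 1.955893

H = 1.9559 bits/symbol


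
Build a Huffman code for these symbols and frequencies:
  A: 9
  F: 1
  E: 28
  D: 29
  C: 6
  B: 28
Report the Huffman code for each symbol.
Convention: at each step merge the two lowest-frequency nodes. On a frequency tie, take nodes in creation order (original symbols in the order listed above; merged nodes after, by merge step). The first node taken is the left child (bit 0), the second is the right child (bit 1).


Huffman tree construction:
Step 1: Merge F(1) + C(6) = 7
Step 2: Merge (F+C)(7) + A(9) = 16
Step 3: Merge ((F+C)+A)(16) + E(28) = 44
Step 4: Merge B(28) + D(29) = 57
Step 5: Merge (((F+C)+A)+E)(44) + (B+D)(57) = 101
Read each symbol's code off the tree from the root (left child = 0, right child = 1).

Codes:
  A: 001 (length 3)
  F: 0000 (length 4)
  E: 01 (length 2)
  D: 11 (length 2)
  C: 0001 (length 4)
  B: 10 (length 2)
Average code length: 225/101 = 2.2277 bits/symbol


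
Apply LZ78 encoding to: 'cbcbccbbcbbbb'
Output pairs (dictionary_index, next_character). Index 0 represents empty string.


LZ78 encoding steps:
Dictionary: {0: ''}
Step 1: w='' (idx 0), next='c' -> output (0, 'c'), add 'c' as idx 1
Step 2: w='' (idx 0), next='b' -> output (0, 'b'), add 'b' as idx 2
Step 3: w='c' (idx 1), next='b' -> output (1, 'b'), add 'cb' as idx 3
Step 4: w='c' (idx 1), next='c' -> output (1, 'c'), add 'cc' as idx 4
Step 5: w='b' (idx 2), next='b' -> output (2, 'b'), add 'bb' as idx 5
Step 6: w='cb' (idx 3), next='b' -> output (3, 'b'), add 'cbb' as idx 6
Step 7: w='bb' (idx 5), end of input -> output (5, '')


Encoded: [(0, 'c'), (0, 'b'), (1, 'b'), (1, 'c'), (2, 'b'), (3, 'b'), (5, '')]


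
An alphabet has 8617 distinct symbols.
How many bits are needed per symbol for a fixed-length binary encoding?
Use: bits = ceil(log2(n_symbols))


log2(8617) = 13.073
Bracket: 2^13 = 8192 < 8617 <= 2^14 = 16384
So ceil(log2(8617)) = 14

bits = ceil(log2(8617)) = ceil(13.073) = 14 bits


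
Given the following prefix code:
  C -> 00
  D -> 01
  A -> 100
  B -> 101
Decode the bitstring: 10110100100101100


Decoding step by step:
Bits 101 -> B
Bits 101 -> B
Bits 00 -> C
Bits 100 -> A
Bits 101 -> B
Bits 100 -> A


Decoded message: BBCABA


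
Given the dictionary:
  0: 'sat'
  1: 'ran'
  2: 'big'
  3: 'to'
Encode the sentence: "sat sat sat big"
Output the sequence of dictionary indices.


Look up each word in the dictionary:
  'sat' -> 0
  'sat' -> 0
  'sat' -> 0
  'big' -> 2

Encoded: [0, 0, 0, 2]


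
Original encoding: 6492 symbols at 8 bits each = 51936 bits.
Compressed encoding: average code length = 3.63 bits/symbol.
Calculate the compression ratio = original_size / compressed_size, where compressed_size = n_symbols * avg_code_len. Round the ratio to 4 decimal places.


original_size = n_symbols * orig_bits = 6492 * 8 = 51936 bits
compressed_size = n_symbols * avg_code_len = 6492 * 3.63 = 23565.96 bits
ratio = original_size / compressed_size = 51936 / 23565.96 = 2.2039

Compression ratio = 2.2039


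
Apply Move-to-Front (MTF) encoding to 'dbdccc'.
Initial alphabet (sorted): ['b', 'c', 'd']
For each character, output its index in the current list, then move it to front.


MTF encoding:
'd': index 2 in ['b', 'c', 'd'] -> ['d', 'b', 'c']
'b': index 1 in ['d', 'b', 'c'] -> ['b', 'd', 'c']
'd': index 1 in ['b', 'd', 'c'] -> ['d', 'b', 'c']
'c': index 2 in ['d', 'b', 'c'] -> ['c', 'd', 'b']
'c': index 0 in ['c', 'd', 'b'] -> ['c', 'd', 'b']
'c': index 0 in ['c', 'd', 'b'] -> ['c', 'd', 'b']


Output: [2, 1, 1, 2, 0, 0]


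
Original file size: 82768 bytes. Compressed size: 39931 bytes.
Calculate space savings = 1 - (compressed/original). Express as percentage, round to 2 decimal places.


ratio = compressed/original = 39931/82768 = 0.482445
savings = 1 - ratio = 1 - 0.482445 = 0.517555
as a percentage: 0.517555 * 100 = 51.76%

Space savings = 1 - 39931/82768 = 51.76%


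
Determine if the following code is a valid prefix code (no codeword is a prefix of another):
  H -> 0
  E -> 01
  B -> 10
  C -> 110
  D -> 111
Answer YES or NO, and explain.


Checking each pair (does one codeword prefix another?):
  H='0' vs E='01': prefix -- VIOLATION

NO -- this is NOT a valid prefix code. H (0) is a prefix of E (01).


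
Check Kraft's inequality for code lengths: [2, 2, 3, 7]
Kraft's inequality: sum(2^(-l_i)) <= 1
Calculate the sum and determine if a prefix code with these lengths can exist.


Sum = 2^(-2) + 2^(-2) + 2^(-3) + 2^(-7)
    = 0.25 + 0.25 + 0.125 + 0.0078125
    = 81/128 = 0.6328125
Since 0.6328125 <= 1, Kraft's inequality IS satisfied.
A prefix code with these lengths CAN exist.

Kraft sum = 0.6328125. Satisfied.


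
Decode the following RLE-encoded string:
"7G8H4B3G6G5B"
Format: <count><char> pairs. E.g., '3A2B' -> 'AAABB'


Expanding each <count><char> pair:
  7G -> 'GGGGGGG'
  8H -> 'HHHHHHHH'
  4B -> 'BBBB'
  3G -> 'GGG'
  6G -> 'GGGGGG'
  5B -> 'BBBBB'

Decoded = GGGGGGGHHHHHHHHBBBBGGGGGGGGGBBBBB


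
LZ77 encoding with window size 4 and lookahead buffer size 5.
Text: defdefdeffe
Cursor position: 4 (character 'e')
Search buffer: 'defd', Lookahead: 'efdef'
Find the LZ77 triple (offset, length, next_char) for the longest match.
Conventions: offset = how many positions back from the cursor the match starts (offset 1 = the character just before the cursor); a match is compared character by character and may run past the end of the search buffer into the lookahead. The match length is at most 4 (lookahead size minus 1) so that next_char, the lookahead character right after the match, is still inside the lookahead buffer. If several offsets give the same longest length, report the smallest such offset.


Try each offset into the search buffer:
  offset=1 (pos 3, char 'd'): match length 0
  offset=2 (pos 2, char 'f'): match length 0
  offset=3 (pos 1, char 'e'): match length 4
  offset=4 (pos 0, char 'd'): match length 0
Longest match has length 4 at offset 3.
next_char = character at position 4 + 4 = 8 -> 'f'

Best match: offset=3, length=4 (matching 'efde' starting at position 1)
LZ77 triple: (3, 4, 'f')


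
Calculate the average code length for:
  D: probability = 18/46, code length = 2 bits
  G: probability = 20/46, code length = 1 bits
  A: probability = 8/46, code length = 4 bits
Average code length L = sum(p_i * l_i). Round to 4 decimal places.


Weighted contributions p_i * l_i:
  D: (18/46) * 2 = 36/46
  G: (20/46) * 1 = 20/46
  A: (8/46) * 4 = 32/46
Sum = (36 + 20 + 32)/46 = 88/46

L = 88/46 = 1.9130 bits/symbol


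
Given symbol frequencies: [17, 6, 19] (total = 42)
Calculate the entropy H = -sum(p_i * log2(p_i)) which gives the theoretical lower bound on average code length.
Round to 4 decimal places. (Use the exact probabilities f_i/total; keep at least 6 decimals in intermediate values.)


Per-symbol terms -p_i * log2(p_i) with p_i = f_i/42:
  p = 17/42 = 0.404762: log2(p) = -1.304855, -p*log2(p) = 0.528155
  p = 6/42 = 0.142857: log2(p) = -2.807355, -p*log2(p) = 0.401051
  p = 19/42 = 0.452381: log2(p) = -1.144390, -p*log2(p) = 0.517700
H = 0.528155 + 0.401051 + 0.517700 = 1.446906

H = 1.4469 bits/symbol


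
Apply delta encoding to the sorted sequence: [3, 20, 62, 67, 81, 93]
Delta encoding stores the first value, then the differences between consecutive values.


First value: 3
Deltas:
  20 - 3 = 17
  62 - 20 = 42
  67 - 62 = 5
  81 - 67 = 14
  93 - 81 = 12


Delta encoded: [3, 17, 42, 5, 14, 12]


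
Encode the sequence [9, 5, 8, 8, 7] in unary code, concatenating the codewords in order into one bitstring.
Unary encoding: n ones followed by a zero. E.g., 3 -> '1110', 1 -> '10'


Encode each number as n ones followed by a terminating 0:
  9 -> 1111111110 (10 bits)
  5 -> 111110 (6 bits)
  8 -> 111111110 (9 bits)
  8 -> 111111110 (9 bits)
  7 -> 11111110 (8 bits)
Total length = 10 + 6 + 9 + 9 + 8 = 42 bits.

Unary([9, 5, 8, 8, 7]) = 111111111011111011111111011111111011111110 (42 bits)


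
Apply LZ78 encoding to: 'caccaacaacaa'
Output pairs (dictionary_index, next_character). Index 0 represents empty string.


LZ78 encoding steps:
Dictionary: {0: ''}
Step 1: w='' (idx 0), next='c' -> output (0, 'c'), add 'c' as idx 1
Step 2: w='' (idx 0), next='a' -> output (0, 'a'), add 'a' as idx 2
Step 3: w='c' (idx 1), next='c' -> output (1, 'c'), add 'cc' as idx 3
Step 4: w='a' (idx 2), next='a' -> output (2, 'a'), add 'aa' as idx 4
Step 5: w='c' (idx 1), next='a' -> output (1, 'a'), add 'ca' as idx 5
Step 6: w='a' (idx 2), next='c' -> output (2, 'c'), add 'ac' as idx 6
Step 7: w='aa' (idx 4), end of input -> output (4, '')


Encoded: [(0, 'c'), (0, 'a'), (1, 'c'), (2, 'a'), (1, 'a'), (2, 'c'), (4, '')]


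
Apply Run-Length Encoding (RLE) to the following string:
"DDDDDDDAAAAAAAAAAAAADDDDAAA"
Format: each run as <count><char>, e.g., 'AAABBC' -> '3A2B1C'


Scanning runs left to right:
  i=0: run of 'D' x 7 -> '7D'
  i=7: run of 'A' x 13 -> '13A'
  i=20: run of 'D' x 4 -> '4D'
  i=24: run of 'A' x 3 -> '3A'

RLE = 7D13A4D3A


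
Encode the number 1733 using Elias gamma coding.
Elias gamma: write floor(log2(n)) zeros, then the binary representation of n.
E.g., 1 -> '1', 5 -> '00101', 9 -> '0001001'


num_bits = floor(log2(1733)) + 1 = 11
leading_zeros = num_bits - 1 = 10
binary(1733) = 11011000101

Elias gamma(1733) = '0000000000' + '11011000101' = 000000000011011000101 (21 bits)


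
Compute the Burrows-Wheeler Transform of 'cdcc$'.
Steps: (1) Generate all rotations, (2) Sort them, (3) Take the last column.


Rotations (sorted):
  0: $cdcc -> last char: c
  1: c$cdc -> last char: c
  2: cc$cd -> last char: d
  3: cdcc$ -> last char: $
  4: dcc$c -> last char: c


BWT = ccd$c


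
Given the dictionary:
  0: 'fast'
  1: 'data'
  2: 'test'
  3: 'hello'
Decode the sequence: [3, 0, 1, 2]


Look up each index in the dictionary:
  3 -> 'hello'
  0 -> 'fast'
  1 -> 'data'
  2 -> 'test'

Decoded: "hello fast data test"


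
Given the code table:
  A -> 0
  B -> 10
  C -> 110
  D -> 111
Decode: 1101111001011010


Decoding:
110 -> C
111 -> D
10 -> B
0 -> A
10 -> B
110 -> C
10 -> B


Result: CDBABCB


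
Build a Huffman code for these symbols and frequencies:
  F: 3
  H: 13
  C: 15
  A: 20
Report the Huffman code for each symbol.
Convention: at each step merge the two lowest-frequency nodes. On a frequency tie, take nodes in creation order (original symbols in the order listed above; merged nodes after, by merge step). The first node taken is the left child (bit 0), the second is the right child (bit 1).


Huffman tree construction:
Step 1: Merge F(3) + H(13) = 16
Step 2: Merge C(15) + (F+H)(16) = 31
Step 3: Merge A(20) + (C+(F+H))(31) = 51
Read each symbol's code off the tree from the root (left child = 0, right child = 1).

Codes:
  F: 110 (length 3)
  H: 111 (length 3)
  C: 10 (length 2)
  A: 0 (length 1)
Average code length: 98/51 = 1.9216 bits/symbol


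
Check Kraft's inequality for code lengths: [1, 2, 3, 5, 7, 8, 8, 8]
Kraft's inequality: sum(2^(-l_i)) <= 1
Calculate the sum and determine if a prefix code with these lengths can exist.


Sum = 2^(-1) + 2^(-2) + 2^(-3) + 2^(-5) + 2^(-7) + 2^(-8) + 2^(-8) + 2^(-8)
    = 0.5 + 0.25 + 0.125 + 0.03125 + 0.0078125 + 0.00390625 + 0.00390625 + 0.00390625
    = 237/256 = 0.92578125
Since 0.92578125 <= 1, Kraft's inequality IS satisfied.
A prefix code with these lengths CAN exist.

Kraft sum = 0.92578125. Satisfied.


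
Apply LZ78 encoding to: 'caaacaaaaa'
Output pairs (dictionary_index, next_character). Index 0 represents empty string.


LZ78 encoding steps:
Dictionary: {0: ''}
Step 1: w='' (idx 0), next='c' -> output (0, 'c'), add 'c' as idx 1
Step 2: w='' (idx 0), next='a' -> output (0, 'a'), add 'a' as idx 2
Step 3: w='a' (idx 2), next='a' -> output (2, 'a'), add 'aa' as idx 3
Step 4: w='c' (idx 1), next='a' -> output (1, 'a'), add 'ca' as idx 4
Step 5: w='aa' (idx 3), next='a' -> output (3, 'a'), add 'aaa' as idx 5
Step 6: w='a' (idx 2), end of input -> output (2, '')


Encoded: [(0, 'c'), (0, 'a'), (2, 'a'), (1, 'a'), (3, 'a'), (2, '')]


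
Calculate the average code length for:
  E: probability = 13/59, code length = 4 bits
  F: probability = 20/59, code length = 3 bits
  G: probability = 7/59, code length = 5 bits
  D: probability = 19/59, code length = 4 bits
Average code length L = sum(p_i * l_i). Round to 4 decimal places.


Weighted contributions p_i * l_i:
  E: (13/59) * 4 = 52/59
  F: (20/59) * 3 = 60/59
  G: (7/59) * 5 = 35/59
  D: (19/59) * 4 = 76/59
Sum = (52 + 60 + 35 + 76)/59 = 223/59

L = 223/59 = 3.7797 bits/symbol


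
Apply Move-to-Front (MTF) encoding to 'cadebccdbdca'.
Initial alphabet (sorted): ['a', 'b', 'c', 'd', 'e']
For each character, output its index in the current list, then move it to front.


MTF encoding:
'c': index 2 in ['a', 'b', 'c', 'd', 'e'] -> ['c', 'a', 'b', 'd', 'e']
'a': index 1 in ['c', 'a', 'b', 'd', 'e'] -> ['a', 'c', 'b', 'd', 'e']
'd': index 3 in ['a', 'c', 'b', 'd', 'e'] -> ['d', 'a', 'c', 'b', 'e']
'e': index 4 in ['d', 'a', 'c', 'b', 'e'] -> ['e', 'd', 'a', 'c', 'b']
'b': index 4 in ['e', 'd', 'a', 'c', 'b'] -> ['b', 'e', 'd', 'a', 'c']
'c': index 4 in ['b', 'e', 'd', 'a', 'c'] -> ['c', 'b', 'e', 'd', 'a']
'c': index 0 in ['c', 'b', 'e', 'd', 'a'] -> ['c', 'b', 'e', 'd', 'a']
'd': index 3 in ['c', 'b', 'e', 'd', 'a'] -> ['d', 'c', 'b', 'e', 'a']
'b': index 2 in ['d', 'c', 'b', 'e', 'a'] -> ['b', 'd', 'c', 'e', 'a']
'd': index 1 in ['b', 'd', 'c', 'e', 'a'] -> ['d', 'b', 'c', 'e', 'a']
'c': index 2 in ['d', 'b', 'c', 'e', 'a'] -> ['c', 'd', 'b', 'e', 'a']
'a': index 4 in ['c', 'd', 'b', 'e', 'a'] -> ['a', 'c', 'd', 'b', 'e']


Output: [2, 1, 3, 4, 4, 4, 0, 3, 2, 1, 2, 4]


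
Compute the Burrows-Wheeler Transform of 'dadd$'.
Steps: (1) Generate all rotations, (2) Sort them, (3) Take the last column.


Rotations (sorted):
  0: $dadd -> last char: d
  1: add$d -> last char: d
  2: d$dad -> last char: d
  3: dadd$ -> last char: $
  4: dd$da -> last char: a


BWT = ddd$a


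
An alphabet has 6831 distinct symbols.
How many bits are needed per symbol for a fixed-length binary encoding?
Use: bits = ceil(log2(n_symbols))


log2(6831) = 12.7379
Bracket: 2^12 = 4096 < 6831 <= 2^13 = 8192
So ceil(log2(6831)) = 13

bits = ceil(log2(6831)) = ceil(12.7379) = 13 bits


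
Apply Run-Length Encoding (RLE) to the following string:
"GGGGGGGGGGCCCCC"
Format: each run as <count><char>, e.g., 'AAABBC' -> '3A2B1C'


Scanning runs left to right:
  i=0: run of 'G' x 10 -> '10G'
  i=10: run of 'C' x 5 -> '5C'

RLE = 10G5C


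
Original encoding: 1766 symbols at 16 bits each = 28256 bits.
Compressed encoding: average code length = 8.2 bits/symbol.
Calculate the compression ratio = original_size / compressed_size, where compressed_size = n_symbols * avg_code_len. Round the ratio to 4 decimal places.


original_size = n_symbols * orig_bits = 1766 * 16 = 28256 bits
compressed_size = n_symbols * avg_code_len = 1766 * 8.2 = 14481.2 bits
ratio = original_size / compressed_size = 28256 / 14481.2 = 1.9512

Compression ratio = 1.9512


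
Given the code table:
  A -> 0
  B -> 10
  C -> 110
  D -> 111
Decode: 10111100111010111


Decoding:
10 -> B
111 -> D
10 -> B
0 -> A
111 -> D
0 -> A
10 -> B
111 -> D


Result: BDBADABD


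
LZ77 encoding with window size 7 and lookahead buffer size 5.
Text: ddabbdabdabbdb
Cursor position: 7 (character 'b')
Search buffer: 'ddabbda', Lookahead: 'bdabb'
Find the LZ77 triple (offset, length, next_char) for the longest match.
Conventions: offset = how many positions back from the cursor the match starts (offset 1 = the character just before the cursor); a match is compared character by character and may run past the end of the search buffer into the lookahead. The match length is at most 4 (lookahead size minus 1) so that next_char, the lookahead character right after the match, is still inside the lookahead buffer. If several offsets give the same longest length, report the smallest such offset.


Try each offset into the search buffer:
  offset=1 (pos 6, char 'a'): match length 0
  offset=2 (pos 5, char 'd'): match length 0
  offset=3 (pos 4, char 'b'): match length 4
  offset=4 (pos 3, char 'b'): match length 1
  offset=5 (pos 2, char 'a'): match length 0
  offset=6 (pos 1, char 'd'): match length 0
  offset=7 (pos 0, char 'd'): match length 0
Longest match has length 4 at offset 3.
next_char = character at position 7 + 4 = 11 -> 'b'

Best match: offset=3, length=4 (matching 'bdab' starting at position 4)
LZ77 triple: (3, 4, 'b')


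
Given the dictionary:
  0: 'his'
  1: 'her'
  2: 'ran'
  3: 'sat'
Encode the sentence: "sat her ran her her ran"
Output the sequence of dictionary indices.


Look up each word in the dictionary:
  'sat' -> 3
  'her' -> 1
  'ran' -> 2
  'her' -> 1
  'her' -> 1
  'ran' -> 2

Encoded: [3, 1, 2, 1, 1, 2]


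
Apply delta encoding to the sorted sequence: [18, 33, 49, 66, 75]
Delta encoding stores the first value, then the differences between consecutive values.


First value: 18
Deltas:
  33 - 18 = 15
  49 - 33 = 16
  66 - 49 = 17
  75 - 66 = 9


Delta encoded: [18, 15, 16, 17, 9]


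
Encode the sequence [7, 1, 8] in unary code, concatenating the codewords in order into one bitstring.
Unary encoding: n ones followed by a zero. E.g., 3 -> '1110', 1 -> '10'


Encode each number as n ones followed by a terminating 0:
  7 -> 11111110 (8 bits)
  1 -> 10 (2 bits)
  8 -> 111111110 (9 bits)
Total length = 8 + 2 + 9 = 19 bits.

Unary([7, 1, 8]) = 1111111010111111110 (19 bits)


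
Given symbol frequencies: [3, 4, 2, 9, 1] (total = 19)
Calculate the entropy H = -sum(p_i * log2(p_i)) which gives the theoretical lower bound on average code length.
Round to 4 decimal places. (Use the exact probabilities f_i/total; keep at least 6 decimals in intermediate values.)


Per-symbol terms -p_i * log2(p_i) with p_i = f_i/19:
  p = 3/19 = 0.157895: log2(p) = -2.662965, -p*log2(p) = 0.420468
  p = 4/19 = 0.210526: log2(p) = -2.247928, -p*log2(p) = 0.473248
  p = 2/19 = 0.105263: log2(p) = -3.247928, -p*log2(p) = 0.341887
  p = 9/19 = 0.473684: log2(p) = -1.078003, -p*log2(p) = 0.510633
  p = 1/19 = 0.052632: log2(p) = -4.247928, -p*log2(p) = 0.223575
H = 0.420468 + 0.473248 + 0.341887 + 0.510633 + 0.223575 = 1.969811

H = 1.9698 bits/symbol


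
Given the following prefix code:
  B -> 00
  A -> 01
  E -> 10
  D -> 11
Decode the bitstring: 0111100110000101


Decoding step by step:
Bits 01 -> A
Bits 11 -> D
Bits 10 -> E
Bits 01 -> A
Bits 10 -> E
Bits 00 -> B
Bits 01 -> A
Bits 01 -> A


Decoded message: ADEAEBAA


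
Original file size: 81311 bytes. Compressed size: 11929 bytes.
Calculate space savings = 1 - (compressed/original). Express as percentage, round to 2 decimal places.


ratio = compressed/original = 11929/81311 = 0.146708
savings = 1 - ratio = 1 - 0.146708 = 0.853292
as a percentage: 0.853292 * 100 = 85.33%

Space savings = 1 - 11929/81311 = 85.33%


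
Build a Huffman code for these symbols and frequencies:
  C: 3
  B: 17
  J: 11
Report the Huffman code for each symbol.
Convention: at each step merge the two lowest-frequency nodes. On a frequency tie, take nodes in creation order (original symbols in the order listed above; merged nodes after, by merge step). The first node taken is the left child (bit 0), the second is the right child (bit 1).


Huffman tree construction:
Step 1: Merge C(3) + J(11) = 14
Step 2: Merge (C+J)(14) + B(17) = 31
Read each symbol's code off the tree from the root (left child = 0, right child = 1).

Codes:
  C: 00 (length 2)
  B: 1 (length 1)
  J: 01 (length 2)
Average code length: 45/31 = 1.4516 bits/symbol


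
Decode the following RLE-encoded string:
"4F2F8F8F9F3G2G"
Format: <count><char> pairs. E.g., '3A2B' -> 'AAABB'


Expanding each <count><char> pair:
  4F -> 'FFFF'
  2F -> 'FF'
  8F -> 'FFFFFFFF'
  8F -> 'FFFFFFFF'
  9F -> 'FFFFFFFFF'
  3G -> 'GGG'
  2G -> 'GG'

Decoded = FFFFFFFFFFFFFFFFFFFFFFFFFFFFFFFGGGGG


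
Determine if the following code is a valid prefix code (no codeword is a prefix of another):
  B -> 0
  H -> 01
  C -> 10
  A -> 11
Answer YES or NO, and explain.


Checking each pair (does one codeword prefix another?):
  B='0' vs H='01': prefix -- VIOLATION

NO -- this is NOT a valid prefix code. B (0) is a prefix of H (01).


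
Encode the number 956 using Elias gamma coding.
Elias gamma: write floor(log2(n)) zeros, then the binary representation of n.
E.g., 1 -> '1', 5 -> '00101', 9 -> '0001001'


num_bits = floor(log2(956)) + 1 = 10
leading_zeros = num_bits - 1 = 9
binary(956) = 1110111100

Elias gamma(956) = '000000000' + '1110111100' = 0000000001110111100 (19 bits)


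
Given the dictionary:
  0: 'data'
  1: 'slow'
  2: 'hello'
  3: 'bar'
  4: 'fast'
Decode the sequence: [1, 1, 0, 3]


Look up each index in the dictionary:
  1 -> 'slow'
  1 -> 'slow'
  0 -> 'data'
  3 -> 'bar'

Decoded: "slow slow data bar"


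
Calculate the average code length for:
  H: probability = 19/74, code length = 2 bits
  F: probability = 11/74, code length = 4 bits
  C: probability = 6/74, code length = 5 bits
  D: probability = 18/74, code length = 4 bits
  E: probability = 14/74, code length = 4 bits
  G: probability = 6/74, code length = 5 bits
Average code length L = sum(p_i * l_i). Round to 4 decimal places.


Weighted contributions p_i * l_i:
  H: (19/74) * 2 = 38/74
  F: (11/74) * 4 = 44/74
  C: (6/74) * 5 = 30/74
  D: (18/74) * 4 = 72/74
  E: (14/74) * 4 = 56/74
  G: (6/74) * 5 = 30/74
Sum = (38 + 44 + 30 + 72 + 56 + 30)/74 = 270/74

L = 270/74 = 3.6486 bits/symbol


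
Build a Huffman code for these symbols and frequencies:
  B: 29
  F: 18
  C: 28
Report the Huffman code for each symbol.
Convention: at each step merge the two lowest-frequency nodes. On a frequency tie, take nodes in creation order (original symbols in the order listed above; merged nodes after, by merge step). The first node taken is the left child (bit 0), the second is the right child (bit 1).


Huffman tree construction:
Step 1: Merge F(18) + C(28) = 46
Step 2: Merge B(29) + (F+C)(46) = 75
Read each symbol's code off the tree from the root (left child = 0, right child = 1).

Codes:
  B: 0 (length 1)
  F: 10 (length 2)
  C: 11 (length 2)
Average code length: 121/75 = 1.6133 bits/symbol


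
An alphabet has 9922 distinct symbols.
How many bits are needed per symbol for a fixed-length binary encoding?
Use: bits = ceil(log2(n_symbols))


log2(9922) = 13.2764
Bracket: 2^13 = 8192 < 9922 <= 2^14 = 16384
So ceil(log2(9922)) = 14

bits = ceil(log2(9922)) = ceil(13.2764) = 14 bits


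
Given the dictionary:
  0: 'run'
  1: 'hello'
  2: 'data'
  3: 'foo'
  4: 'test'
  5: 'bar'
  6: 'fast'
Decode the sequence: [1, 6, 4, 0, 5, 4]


Look up each index in the dictionary:
  1 -> 'hello'
  6 -> 'fast'
  4 -> 'test'
  0 -> 'run'
  5 -> 'bar'
  4 -> 'test'

Decoded: "hello fast test run bar test"


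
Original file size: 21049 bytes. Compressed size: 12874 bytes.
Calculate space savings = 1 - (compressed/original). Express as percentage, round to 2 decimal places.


ratio = compressed/original = 12874/21049 = 0.611621
savings = 1 - ratio = 1 - 0.611621 = 0.388379
as a percentage: 0.388379 * 100 = 38.84%

Space savings = 1 - 12874/21049 = 38.84%
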